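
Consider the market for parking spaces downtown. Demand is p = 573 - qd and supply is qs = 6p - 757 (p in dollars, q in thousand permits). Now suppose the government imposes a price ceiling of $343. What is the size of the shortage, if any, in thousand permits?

Rearranging demand gives qd = 573 - p. Setting quantity demanded equal to quantity supplied, 573 - p = 6p - 757, gives p* = 190 and q* = 383.
The ceiling of 343 is above the equilibrium price 190, so it is not binding; the market clears at p* = 190, q* = 383.
Since the control does not bind, there is no shortage.

0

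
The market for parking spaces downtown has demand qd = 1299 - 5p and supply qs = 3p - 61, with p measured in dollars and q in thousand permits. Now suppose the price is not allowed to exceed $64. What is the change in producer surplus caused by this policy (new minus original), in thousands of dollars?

Without the control the market clears where 1299 - 5p = 3p - 61, i.e. p* = 170 and q* = 449.
Because the ceiling (64) lies below the market-clearing price, it is binding.
At p = 64: qd = 1299 - 5·64 = 979 and qs = 3·64 - 61 = 131.
Producer surplus without the control is ½ · (170 - 61/3) · 449 = 201601/6.
With the ceiling, producers sell 131 units at 64, so PS = ½ · (64 - 61/3) · 131 = 17161/6.
Change in producer surplus = 17161/6 - 201601/6 = -30740.

-30740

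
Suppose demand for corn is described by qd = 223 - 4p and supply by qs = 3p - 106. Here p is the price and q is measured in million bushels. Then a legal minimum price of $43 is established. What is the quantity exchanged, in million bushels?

35

Equilibrium: 223 - 4p = 3p - 106, so 329 = 7p and p* = 47, q* = 35.
The floor of 43 is below the equilibrium price 47, so it is not binding; the market clears at p* = 47, q* = 35.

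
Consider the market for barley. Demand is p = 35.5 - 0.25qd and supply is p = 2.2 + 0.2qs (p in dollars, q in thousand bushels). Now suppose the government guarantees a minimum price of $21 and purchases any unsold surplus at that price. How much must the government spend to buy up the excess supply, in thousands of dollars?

Rearranging demand gives qd = 142 - 4p; rearranging supply gives qs = 5p - 11. Equilibrium: 142 - 4p = 5p - 11, so 153 = 9p and p* = 17, q* = 74.
Because the floor (21) lies above the market-clearing price, it is binding.
At p = 21: qd = 142 - 4·21 = 58 and qs = 5·21 - 11 = 94.
Surplus = qs - qd = 36.
Government expenditure = surplus × support price = 36 × 21 = 756.

756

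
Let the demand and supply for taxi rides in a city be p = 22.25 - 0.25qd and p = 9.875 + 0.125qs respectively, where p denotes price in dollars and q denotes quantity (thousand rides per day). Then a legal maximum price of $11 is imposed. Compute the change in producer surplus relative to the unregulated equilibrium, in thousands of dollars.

-63

Rearranging demand gives qd = 89 - 4p; rearranging supply gives qs = 8p - 79. Equilibrium: 89 - 4p = 8p - 79, so 168 = 12p and p* = 14, q* = 33.
The ceiling of 11 is below the equilibrium price 14, so it binds.
At p = 11: qd = 89 - 4·11 = 45 and qs = 8·11 - 79 = 9.
Producer surplus without the control is ½ · (14 - 9.875) · 33 = 68.0625.
With the ceiling, producers sell 9 units at 11, so PS = ½ · (11 - 9.875) · 9 = 5.0625.
Change in producer surplus = 5.0625 - 68.0625 = -63.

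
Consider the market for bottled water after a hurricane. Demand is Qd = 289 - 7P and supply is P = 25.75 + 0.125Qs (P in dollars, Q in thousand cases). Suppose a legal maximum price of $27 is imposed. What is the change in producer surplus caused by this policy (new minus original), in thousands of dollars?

Rearranging supply gives Qs = 8P - 206. Without the control the market clears where 289 - 7P = 8P - 206, i.e. P* = 33 and Q* = 58.
The ceiling of 27 is below the equilibrium price 33, so it binds.
At P = 27: Qd = 289 - 7·27 = 100 and Qs = 8·27 - 206 = 10.
Producer surplus without the control is ½ · (33 - 25.75) · 58 = 210.25.
With the ceiling, producers sell 10 units at 27, so PS = ½ · (27 - 25.75) · 10 = 6.25.
Change in producer surplus = 6.25 - 210.25 = -204.

-204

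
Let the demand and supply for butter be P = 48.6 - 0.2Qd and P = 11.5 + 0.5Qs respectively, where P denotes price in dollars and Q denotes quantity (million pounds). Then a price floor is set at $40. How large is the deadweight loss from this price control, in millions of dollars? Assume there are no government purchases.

35

Rearranging demand gives Qd = 243 - 5P; rearranging supply gives Qs = 2P - 23. Setting quantity demanded equal to quantity supplied, 243 - 5P = 2P - 23, gives P* = 38 and Q* = 53.
Because the floor (40) lies above the market-clearing price, it is binding.
At P = 40: Qd = 243 - 5·40 = 43 and Qs = 2·40 - 23 = 57.
Quantity traded falls to 43. At Q = 43 the demand price is (243 - 43)/5 = 40 and the supply price is (23 + 43)/2 = 33.
Deadweight loss = ½ · (40 - 33) · (53 - 43) = ½ · 7 · 10 = 35.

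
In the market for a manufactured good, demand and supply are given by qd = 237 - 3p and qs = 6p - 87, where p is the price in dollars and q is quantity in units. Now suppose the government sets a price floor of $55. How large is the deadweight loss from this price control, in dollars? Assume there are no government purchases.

812.25

Setting quantity demanded equal to quantity supplied, 237 - 3p = 6p - 87, gives p* = 36 and q* = 129.
Because the floor (55) lies above the market-clearing price, it is binding.
At p = 55: qd = 237 - 3·55 = 72 and qs = 6·55 - 87 = 243.
Quantity traded falls to 72. At q = 72 the demand price is (237 - 72)/3 = 55 and the supply price is (87 + 72)/6 = 26.5.
Deadweight loss = ½ · (55 - 26.5) · (129 - 72) = ½ · 28.5 · 57 = 812.25.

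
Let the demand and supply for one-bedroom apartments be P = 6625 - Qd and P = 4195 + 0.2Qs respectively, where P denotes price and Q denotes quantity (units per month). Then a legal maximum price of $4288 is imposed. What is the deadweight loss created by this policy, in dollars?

1460160

Rearranging demand gives Qd = 6625 - P; rearranging supply gives Qs = 5P - 20975. In a free market, 6625 - P = 5P - 20975 gives the equilibrium P* = 4600, Q* = 2025.
Since 4288 < 4600, the ceiling is binding.
At P = 4288: Qd = 6625 - 4288 = 2337 and Qs = 5·4288 - 20975 = 465.
Quantity traded falls to 465. At Q = 465 the demand price is 6625 - 465 = 6160 and the supply price is (20975 + 465)/5 = 4288.
Deadweight loss = ½ · (6160 - 4288) · (2025 - 465) = ½ · 1872 · 1560 = 1460160.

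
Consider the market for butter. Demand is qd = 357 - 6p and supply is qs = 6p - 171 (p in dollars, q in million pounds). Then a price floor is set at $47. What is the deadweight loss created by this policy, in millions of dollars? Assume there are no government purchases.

54

Setting quantity demanded equal to quantity supplied, 357 - 6p = 6p - 171, gives p* = 44 and q* = 93.
Because the floor (47) lies above the market-clearing price, it is binding.
At p = 47: qd = 357 - 6·47 = 75 and qs = 6·47 - 171 = 111.
Quantity traded falls to 75. At q = 75 the demand price is (357 - 75)/6 = 47 and the supply price is (171 + 75)/6 = 41.
Deadweight loss = ½ · (47 - 41) · (93 - 75) = ½ · 6 · 18 = 54.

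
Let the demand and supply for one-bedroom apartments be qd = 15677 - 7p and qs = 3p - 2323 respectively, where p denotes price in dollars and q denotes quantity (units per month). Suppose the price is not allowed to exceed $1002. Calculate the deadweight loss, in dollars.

1364580

Equilibrium: 15677 - 7p = 3p - 2323, so 18000 = 10p and p* = 1800, q* = 3077.
Because the ceiling (1002) lies below the market-clearing price, it is binding.
At p = 1002: qd = 15677 - 7·1002 = 8663 and qs = 3·1002 - 2323 = 683.
Quantity traded falls to 683. At q = 683 the demand price is (15677 - 683)/7 = 2142 and the supply price is (2323 + 683)/3 = 1002.
Deadweight loss = ½ · (2142 - 1002) · (3077 - 683) = ½ · 1140 · 2394 = 1364580.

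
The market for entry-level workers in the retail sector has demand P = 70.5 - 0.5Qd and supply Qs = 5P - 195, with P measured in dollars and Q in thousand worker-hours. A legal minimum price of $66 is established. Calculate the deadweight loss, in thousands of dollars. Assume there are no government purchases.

453.6

Rearranging demand gives Qd = 141 - 2P. Equilibrium: 141 - 2P = 5P - 195, so 336 = 7P and P* = 48, Q* = 45.
The floor of 66 is above the equilibrium price 48, so it binds.
At P = 66: Qd = 141 - 2·66 = 9 and Qs = 5·66 - 195 = 135.
Quantity traded falls to 9. At Q = 9 the demand price is (141 - 9)/2 = 66 and the supply price is (195 + 9)/5 = 40.8.
Deadweight loss = ½ · (66 - 40.8) · (45 - 9) = ½ · 25.2 · 36 = 453.6.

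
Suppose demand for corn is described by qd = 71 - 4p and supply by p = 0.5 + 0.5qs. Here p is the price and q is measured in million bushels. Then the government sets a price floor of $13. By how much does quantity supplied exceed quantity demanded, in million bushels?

6

Rearranging supply gives qs = 2p - 1. Equilibrium: 71 - 4p = 2p - 1, so 72 = 6p and p* = 12, q* = 23.
The floor of 13 is above the equilibrium price 12, so it binds.
At p = 13: qd = 71 - 4·13 = 19 and qs = 2·13 - 1 = 25.
Surplus = qs - qd = 25 - 19 = 6.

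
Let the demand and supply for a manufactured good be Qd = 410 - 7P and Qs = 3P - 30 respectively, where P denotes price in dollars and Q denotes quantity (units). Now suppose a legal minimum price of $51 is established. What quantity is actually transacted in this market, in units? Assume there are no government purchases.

Without the control the market clears where 410 - 7P = 3P - 30, i.e. P* = 44 and Q* = 102.
Since 51 > 44, the floor is binding.
At P = 51: Qd = 410 - 7·51 = 53 and Qs = 3·51 - 30 = 123.
The quantity actually transacted is the short side, demand: 53.

53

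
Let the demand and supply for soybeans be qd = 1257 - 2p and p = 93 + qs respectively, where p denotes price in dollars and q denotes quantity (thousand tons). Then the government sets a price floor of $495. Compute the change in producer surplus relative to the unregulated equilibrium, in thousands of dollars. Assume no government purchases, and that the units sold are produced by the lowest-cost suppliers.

Rearranging supply gives qs = p - 93. In a free market, 1257 - 2p = p - 93 gives the equilibrium p* = 450, q* = 357.
The floor of 495 is above the equilibrium price 450, so it binds.
At p = 495: qd = 1257 - 2·495 = 267 and qs = 495 - 93 = 402.
Producer surplus without the control is ½ · (450 - 93) · 357 = 63724.5.
With the floor, 267 units are sold at 495. The supply price at q = 267 is 360, so PS = ½ · [(495 - 93) + (495 - 360)] · 267 = 71689.5.
Change in producer surplus = 71689.5 - 63724.5 = 7965.

7965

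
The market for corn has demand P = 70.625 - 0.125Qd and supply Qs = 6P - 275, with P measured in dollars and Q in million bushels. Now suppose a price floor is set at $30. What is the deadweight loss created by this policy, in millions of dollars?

0

Rearranging demand gives Qd = 565 - 8P. Without the control the market clears where 565 - 8P = 6P - 275, i.e. P* = 60 and Q* = 85.
Since 30 is below P* = 60, the floor does not bind and the free-market outcome prevails.
Since the control does not bind, no trades are prevented and deadweight loss is zero.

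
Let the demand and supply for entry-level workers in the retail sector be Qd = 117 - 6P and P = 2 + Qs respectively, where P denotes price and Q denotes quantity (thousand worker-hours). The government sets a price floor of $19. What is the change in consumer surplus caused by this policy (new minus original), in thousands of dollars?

-18

Rearranging supply gives Qs = P - 2. Equilibrium: 117 - 6P = P - 2, so 119 = 7P and P* = 17, Q* = 15.
Since 19 > 17, the floor is binding.
At P = 19: Qd = 117 - 6·19 = 3 and Qs = 19 - 2 = 17.
Consumer surplus without the control is ½ · (19.5 - 17) · 15 = 18.75.
With the floor, consumers buy 3 units at 19, so CS = ½ · (19.5 - 19) · 3 = 0.75.
Change in consumer surplus = 0.75 - 18.75 = -18.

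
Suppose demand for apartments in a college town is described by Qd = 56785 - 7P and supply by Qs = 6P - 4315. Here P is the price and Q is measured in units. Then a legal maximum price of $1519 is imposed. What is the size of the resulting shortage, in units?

Setting quantity demanded equal to quantity supplied, 56785 - 7P = 6P - 4315, gives P* = 4700 and Q* = 23885.
The ceiling of 1519 is below the equilibrium price 4700, so it binds.
At P = 1519: Qd = 56785 - 7·1519 = 46152 and Qs = 6·1519 - 4315 = 4799.
Shortage = Qd - Qs = 46152 - 4799 = 41353.

41353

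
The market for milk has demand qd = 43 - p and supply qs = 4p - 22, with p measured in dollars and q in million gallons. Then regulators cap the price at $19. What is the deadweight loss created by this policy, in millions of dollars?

Equilibrium: 43 - p = 4p - 22, so 65 = 5p and p* = 13, q* = 30.
Since 19 is above p* = 13, the ceiling does not bind and the free-market outcome prevails.
Since the control does not bind, no trades are prevented and deadweight loss is zero.

0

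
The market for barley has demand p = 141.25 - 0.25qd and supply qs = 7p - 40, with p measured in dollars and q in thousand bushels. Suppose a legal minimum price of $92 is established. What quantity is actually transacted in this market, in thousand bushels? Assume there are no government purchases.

197

Rearranging demand gives qd = 565 - 4p. In a free market, 565 - 4p = 7p - 40 gives the equilibrium p* = 55, q* = 345.
The floor of 92 is above the equilibrium price 55, so it binds.
At p = 92: qd = 565 - 4·92 = 197 and qs = 7·92 - 40 = 604.
The quantity actually transacted is the short side, demand: 197.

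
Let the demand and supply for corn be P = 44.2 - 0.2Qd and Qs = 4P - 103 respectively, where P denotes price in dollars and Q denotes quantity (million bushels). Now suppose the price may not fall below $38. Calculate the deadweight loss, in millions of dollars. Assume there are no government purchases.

Rearranging demand gives Qd = 221 - 5P. Equilibrium: 221 - 5P = 4P - 103, so 324 = 9P and P* = 36, Q* = 41.
Since 38 > 36, the floor is binding.
At P = 38: Qd = 221 - 5·38 = 31 and Qs = 4·38 - 103 = 49.
Quantity traded falls to 31. At Q = 31 the demand price is (221 - 31)/5 = 38 and the supply price is (103 + 31)/4 = 33.5.
Deadweight loss = ½ · (38 - 33.5) · (41 - 31) = ½ · 4.5 · 10 = 22.5.

22.5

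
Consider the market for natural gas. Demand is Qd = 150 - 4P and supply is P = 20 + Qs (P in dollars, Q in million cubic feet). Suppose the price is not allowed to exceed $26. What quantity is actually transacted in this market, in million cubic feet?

Rearranging supply gives Qs = P - 20. Equilibrium: 150 - 4P = P - 20, so 170 = 5P and P* = 34, Q* = 14.
The ceiling of 26 is below the equilibrium price 34, so it binds.
At P = 26: Qd = 150 - 4·26 = 46 and Qs = 26 - 20 = 6.
The quantity actually transacted is the short side, supply: 6.

6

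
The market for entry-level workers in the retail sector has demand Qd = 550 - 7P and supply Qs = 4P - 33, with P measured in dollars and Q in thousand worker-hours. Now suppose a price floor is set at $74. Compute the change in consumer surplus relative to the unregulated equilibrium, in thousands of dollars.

Setting quantity demanded equal to quantity supplied, 550 - 7P = 4P - 33, gives P* = 53 and Q* = 179.
Because the floor (74) lies above the market-clearing price, it is binding.
At P = 74: Qd = 550 - 7·74 = 32 and Qs = 4·74 - 33 = 263.
Consumer surplus without the control is ½ · (550/7 - 53) · 179 = 32041/14.
With the floor, consumers buy 32 units at 74, so CS = ½ · (550/7 - 74) · 32 = 512/7.
Change in consumer surplus = 512/7 - 32041/14 = -2215.5.

-2215.5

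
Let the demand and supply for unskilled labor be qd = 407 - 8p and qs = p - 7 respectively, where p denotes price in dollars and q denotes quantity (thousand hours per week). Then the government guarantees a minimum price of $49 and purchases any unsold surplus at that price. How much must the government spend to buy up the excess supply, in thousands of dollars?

1323

Setting quantity demanded equal to quantity supplied, 407 - 8p = p - 7, gives p* = 46 and q* = 39.
Because the floor (49) lies above the market-clearing price, it is binding.
At p = 49: qd = 407 - 8·49 = 15 and qs = 49 - 7 = 42.
Surplus = qs - qd = 27.
Government expenditure = surplus × support price = 27 × 49 = 1323.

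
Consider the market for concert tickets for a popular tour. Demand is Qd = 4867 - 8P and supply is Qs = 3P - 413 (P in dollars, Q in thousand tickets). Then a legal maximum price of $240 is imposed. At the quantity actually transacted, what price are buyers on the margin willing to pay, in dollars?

570

In a free market, 4867 - 8P = 3P - 413 gives the equilibrium P* = 480, Q* = 1027.
Since 240 < 480, the ceiling is binding.
At P = 240: Qd = 4867 - 8·240 = 2947 and Qs = 3·240 - 413 = 307.
Only 307 units reach the market. On the demand curve, the marginal buyer's willingness to pay at Q = 307 is (4867 - 307)/8 = 570.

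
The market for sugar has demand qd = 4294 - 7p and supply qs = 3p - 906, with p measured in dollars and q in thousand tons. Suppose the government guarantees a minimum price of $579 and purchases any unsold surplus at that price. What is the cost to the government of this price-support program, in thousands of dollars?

341610

In a free market, 4294 - 7p = 3p - 906 gives the equilibrium p* = 520, q* = 654.
Because the floor (579) lies above the market-clearing price, it is binding.
At p = 579: qd = 4294 - 7·579 = 241 and qs = 3·579 - 906 = 831.
Surplus = qs - qd = 590.
Government expenditure = surplus × support price = 590 × 579 = 341610.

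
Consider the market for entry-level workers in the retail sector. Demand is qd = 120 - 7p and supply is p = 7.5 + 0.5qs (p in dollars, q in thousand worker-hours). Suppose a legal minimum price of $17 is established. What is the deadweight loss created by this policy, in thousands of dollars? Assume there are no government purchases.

63

Rearranging supply gives qs = 2p - 15. Equilibrium: 120 - 7p = 2p - 15, so 135 = 9p and p* = 15, q* = 15.
Because the floor (17) lies above the market-clearing price, it is binding.
At p = 17: qd = 120 - 7·17 = 1 and qs = 2·17 - 15 = 19.
Quantity traded falls to 1. At q = 1 the demand price is (120 - 1)/7 = 17 and the supply price is (15 + 1)/2 = 8.
Deadweight loss = ½ · (17 - 8) · (15 - 1) = ½ · 9 · 14 = 63.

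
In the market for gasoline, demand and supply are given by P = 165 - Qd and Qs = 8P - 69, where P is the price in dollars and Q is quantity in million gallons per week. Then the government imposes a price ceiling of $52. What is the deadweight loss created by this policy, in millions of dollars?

Rearranging demand gives Qd = 165 - P. Setting quantity demanded equal to quantity supplied, 165 - P = 8P - 69, gives P* = 26 and Q* = 139.
Since 52 is above P* = 26, the ceiling does not bind and the free-market outcome prevails.
Since the control does not bind, no trades are prevented and deadweight loss is zero.

0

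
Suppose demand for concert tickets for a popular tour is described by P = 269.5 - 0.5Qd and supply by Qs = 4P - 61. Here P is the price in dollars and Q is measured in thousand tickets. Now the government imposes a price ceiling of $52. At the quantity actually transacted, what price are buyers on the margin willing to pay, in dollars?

196

Rearranging demand gives Qd = 539 - 2P. Without the control the market clears where 539 - 2P = 4P - 61, i.e. P* = 100 and Q* = 339.
Because the ceiling (52) lies below the market-clearing price, it is binding.
At P = 52: Qd = 539 - 2·52 = 435 and Qs = 4·52 - 61 = 147.
Only 147 units reach the market. On the demand curve, the marginal buyer's willingness to pay at Q = 147 is (539 - 147)/2 = 196.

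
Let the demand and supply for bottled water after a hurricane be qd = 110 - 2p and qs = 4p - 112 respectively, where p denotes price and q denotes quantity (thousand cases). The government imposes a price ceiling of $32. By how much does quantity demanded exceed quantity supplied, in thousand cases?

30

In a free market, 110 - 2p = 4p - 112 gives the equilibrium p* = 37, q* = 36.
Since 32 < 37, the ceiling is binding.
At p = 32: qd = 110 - 2·32 = 46 and qs = 4·32 - 112 = 16.
Shortage = qd - qs = 46 - 16 = 30.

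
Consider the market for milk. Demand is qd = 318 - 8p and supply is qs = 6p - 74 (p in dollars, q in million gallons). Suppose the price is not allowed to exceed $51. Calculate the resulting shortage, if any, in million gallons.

0

Setting quantity demanded equal to quantity supplied, 318 - 8p = 6p - 74, gives p* = 28 and q* = 94.
The ceiling of 51 is above the equilibrium price 28, so it is not binding; the market clears at p* = 28, q* = 94.
Since the control does not bind, there is no shortage.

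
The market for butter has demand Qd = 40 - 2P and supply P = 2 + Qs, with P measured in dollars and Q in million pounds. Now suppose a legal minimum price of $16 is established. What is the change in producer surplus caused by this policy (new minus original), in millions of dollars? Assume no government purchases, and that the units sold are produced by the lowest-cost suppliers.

8

Rearranging supply gives Qs = P - 2. In a free market, 40 - 2P = P - 2 gives the equilibrium P* = 14, Q* = 12.
Because the floor (16) lies above the market-clearing price, it is binding.
At P = 16: Qd = 40 - 2·16 = 8 and Qs = 16 - 2 = 14.
Producer surplus without the control is ½ · (14 - 2) · 12 = 72.
With the floor, 8 units are sold at 16. The supply price at Q = 8 is 10, so PS = ½ · [(16 - 2) + (16 - 10)] · 8 = 80.
Change in producer surplus = 80 - 72 = 8.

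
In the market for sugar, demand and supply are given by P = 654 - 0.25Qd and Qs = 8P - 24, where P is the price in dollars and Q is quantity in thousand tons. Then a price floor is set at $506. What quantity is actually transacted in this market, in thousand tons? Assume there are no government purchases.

592

Rearranging demand gives Qd = 2616 - 4P. Without the control the market clears where 2616 - 4P = 8P - 24, i.e. P* = 220 and Q* = 1736.
Since 506 > 220, the floor is binding.
At P = 506: Qd = 2616 - 4·506 = 592 and Qs = 8·506 - 24 = 4024.
The quantity actually transacted is the short side, demand: 592.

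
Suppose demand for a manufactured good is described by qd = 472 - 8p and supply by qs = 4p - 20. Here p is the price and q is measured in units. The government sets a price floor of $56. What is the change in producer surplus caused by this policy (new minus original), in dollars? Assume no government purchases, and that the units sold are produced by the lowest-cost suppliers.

-1440

Setting quantity demanded equal to quantity supplied, 472 - 8p = 4p - 20, gives p* = 41 and q* = 144.
The floor of 56 is above the equilibrium price 41, so it binds.
At p = 56: qd = 472 - 8·56 = 24 and qs = 4·56 - 20 = 204.
Producer surplus without the control is ½ · (41 - 5) · 144 = 2592.
With the floor, 24 units are sold at 56. The supply price at q = 24 is 11, so PS = ½ · [(56 - 5) + (56 - 11)] · 24 = 1152.
Change in producer surplus = 1152 - 2592 = -1440.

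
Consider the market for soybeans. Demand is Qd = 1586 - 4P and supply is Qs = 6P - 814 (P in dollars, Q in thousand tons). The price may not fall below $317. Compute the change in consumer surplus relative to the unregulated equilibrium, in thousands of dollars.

Without the control the market clears where 1586 - 4P = 6P - 814, i.e. P* = 240 and Q* = 626.
Because the floor (317) lies above the market-clearing price, it is binding.
At P = 317: Qd = 1586 - 4·317 = 318 and Qs = 6·317 - 814 = 1088.
Consumer surplus without the control is ½ · (396.5 - 240) · 626 = 48984.5.
With the floor, consumers buy 318 units at 317, so CS = ½ · (396.5 - 317) · 318 = 12640.5.
Change in consumer surplus = 12640.5 - 48984.5 = -36344.

-36344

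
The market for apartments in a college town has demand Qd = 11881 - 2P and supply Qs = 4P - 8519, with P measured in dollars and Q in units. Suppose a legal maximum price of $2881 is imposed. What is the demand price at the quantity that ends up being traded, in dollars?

4438

Setting quantity demanded equal to quantity supplied, 11881 - 2P = 4P - 8519, gives P* = 3400 and Q* = 5081.
The ceiling of 2881 is below the equilibrium price 3400, so it binds.
At P = 2881: Qd = 11881 - 2·2881 = 6119 and Qs = 4·2881 - 8519 = 3005.
Only 3005 units reach the market. On the demand curve, the marginal buyer's willingness to pay at Q = 3005 is (11881 - 3005)/2 = 4438.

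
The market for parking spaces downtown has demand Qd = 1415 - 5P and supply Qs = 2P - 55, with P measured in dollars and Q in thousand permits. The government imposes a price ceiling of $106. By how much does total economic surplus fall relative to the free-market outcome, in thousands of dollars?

Without the control the market clears where 1415 - 5P = 2P - 55, i.e. P* = 210 and Q* = 365.
Because the ceiling (106) lies below the market-clearing price, it is binding.
At P = 106: Qd = 1415 - 5·106 = 885 and Qs = 2·106 - 55 = 157.
Quantity traded falls to 157. At Q = 157 the demand price is (1415 - 157)/5 = 251.6 and the supply price is (55 + 157)/2 = 106.
Deadweight loss = ½ · (251.6 - 106) · (365 - 157) = ½ · 145.6 · 208 = 15142.4.

15142.4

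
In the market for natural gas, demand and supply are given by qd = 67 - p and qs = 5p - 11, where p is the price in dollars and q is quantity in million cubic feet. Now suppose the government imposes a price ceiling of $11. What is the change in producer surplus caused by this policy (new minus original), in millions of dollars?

Setting quantity demanded equal to quantity supplied, 67 - p = 5p - 11, gives p* = 13 and q* = 54.
Because the ceiling (11) lies below the market-clearing price, it is binding.
At p = 11: qd = 67 - 11 = 56 and qs = 5·11 - 11 = 44.
Producer surplus without the control is ½ · (13 - 2.2) · 54 = 291.6.
With the ceiling, producers sell 44 units at 11, so PS = ½ · (11 - 2.2) · 44 = 193.6.
Change in producer surplus = 193.6 - 291.6 = -98.

-98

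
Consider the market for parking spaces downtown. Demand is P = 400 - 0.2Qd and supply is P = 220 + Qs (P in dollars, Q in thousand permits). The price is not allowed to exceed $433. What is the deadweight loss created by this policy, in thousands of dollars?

Rearranging demand gives Qd = 2000 - 5P; rearranging supply gives Qs = P - 220. Equilibrium: 2000 - 5P = P - 220, so 2220 = 6P and P* = 370, Q* = 150.
The ceiling of 433 is above the equilibrium price 370, so it is not binding; the market clears at P* = 370, Q* = 150.
Since the control does not bind, no trades are prevented and deadweight loss is zero.

0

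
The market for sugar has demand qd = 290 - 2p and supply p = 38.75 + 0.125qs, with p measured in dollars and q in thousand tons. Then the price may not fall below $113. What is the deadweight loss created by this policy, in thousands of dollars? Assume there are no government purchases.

3511.25

Rearranging supply gives qs = 8p - 310. Setting quantity demanded equal to quantity supplied, 290 - 2p = 8p - 310, gives p* = 60 and q* = 170.
Since 113 > 60, the floor is binding.
At p = 113: qd = 290 - 2·113 = 64 and qs = 8·113 - 310 = 594.
Quantity traded falls to 64. At q = 64 the demand price is (290 - 64)/2 = 113 and the supply price is (310 + 64)/8 = 46.75.
Deadweight loss = ½ · (113 - 46.75) · (170 - 64) = ½ · 66.25 · 106 = 3511.25.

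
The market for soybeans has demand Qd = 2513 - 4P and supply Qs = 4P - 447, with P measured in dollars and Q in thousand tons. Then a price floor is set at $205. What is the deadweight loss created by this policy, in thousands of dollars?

Setting quantity demanded equal to quantity supplied, 2513 - 4P = 4P - 447, gives P* = 370 and Q* = 1033.
The floor of 205 is below the equilibrium price 370, so it is not binding; the market clears at P* = 370, Q* = 1033.
Since the control does not bind, no trades are prevented and deadweight loss is zero.

0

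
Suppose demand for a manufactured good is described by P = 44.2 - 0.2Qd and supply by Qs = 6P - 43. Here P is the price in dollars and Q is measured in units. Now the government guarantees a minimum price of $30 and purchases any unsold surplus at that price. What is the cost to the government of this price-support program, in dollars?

1980

Rearranging demand gives Qd = 221 - 5P. Without the control the market clears where 221 - 5P = 6P - 43, i.e. P* = 24 and Q* = 101.
Because the floor (30) lies above the market-clearing price, it is binding.
At P = 30: Qd = 221 - 5·30 = 71 and Qs = 6·30 - 43 = 137.
Surplus = Qs - Qd = 66.
Government expenditure = surplus × support price = 66 × 30 = 1980.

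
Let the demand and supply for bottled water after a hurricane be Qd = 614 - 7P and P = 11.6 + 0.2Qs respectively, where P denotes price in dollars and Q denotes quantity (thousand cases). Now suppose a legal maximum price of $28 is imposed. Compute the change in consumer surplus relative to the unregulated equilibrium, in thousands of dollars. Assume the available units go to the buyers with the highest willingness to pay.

Rearranging supply gives Qs = 5P - 58. Setting quantity demanded equal to quantity supplied, 614 - 7P = 5P - 58, gives P* = 56 and Q* = 222.
Since 28 < 56, the ceiling is binding.
At P = 28: Qd = 614 - 7·28 = 418 and Qs = 5·28 - 58 = 82.
Consumer surplus without the control is ½ · (614/7 - 56) · 222 = 24642/7.
With the ceiling, 82 units are sold at 28 (assume they go to the highest-value buyers). The demand price at Q = 82 is 76, so CS = ½ · [(614/7 - 28) + (76 - 28)] · 82 = 30914/7.
Change in consumer surplus = 30914/7 - 24642/7 = 896.

896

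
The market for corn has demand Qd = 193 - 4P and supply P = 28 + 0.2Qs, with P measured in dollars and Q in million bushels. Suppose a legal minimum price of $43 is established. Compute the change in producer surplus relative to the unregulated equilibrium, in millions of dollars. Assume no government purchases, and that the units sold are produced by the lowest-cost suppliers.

68.4

Rearranging supply gives Qs = 5P - 140. Without the control the market clears where 193 - 4P = 5P - 140, i.e. P* = 37 and Q* = 45.
Since 43 > 37, the floor is binding.
At P = 43: Qd = 193 - 4·43 = 21 and Qs = 5·43 - 140 = 75.
Producer surplus without the control is ½ · (37 - 28) · 45 = 202.5.
With the floor, 21 units are sold at 43. The supply price at Q = 21 is 32.2, so PS = ½ · [(43 - 28) + (43 - 32.2)] · 21 = 270.9.
Change in producer surplus = 270.9 - 202.5 = 68.4.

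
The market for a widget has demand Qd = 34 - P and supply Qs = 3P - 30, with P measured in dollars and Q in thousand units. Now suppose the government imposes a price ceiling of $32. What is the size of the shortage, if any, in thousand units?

0

Without the control the market clears where 34 - P = 3P - 30, i.e. P* = 16 and Q* = 18.
The ceiling of 32 is above the equilibrium price 16, so it is not binding; the market clears at P* = 16, Q* = 18.
Since the control does not bind, there is no shortage.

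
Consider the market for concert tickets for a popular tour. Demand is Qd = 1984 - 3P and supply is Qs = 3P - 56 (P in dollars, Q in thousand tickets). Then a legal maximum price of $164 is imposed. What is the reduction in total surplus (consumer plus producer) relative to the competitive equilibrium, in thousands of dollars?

In a free market, 1984 - 3P = 3P - 56 gives the equilibrium P* = 340, Q* = 964.
Since 164 < 340, the ceiling is binding.
At P = 164: Qd = 1984 - 3·164 = 1492 and Qs = 3·164 - 56 = 436.
Quantity traded falls to 436. At Q = 436 the demand price is (1984 - 436)/3 = 516 and the supply price is (56 + 436)/3 = 164.
Deadweight loss = ½ · (516 - 164) · (964 - 436) = ½ · 352 · 528 = 92928.

92928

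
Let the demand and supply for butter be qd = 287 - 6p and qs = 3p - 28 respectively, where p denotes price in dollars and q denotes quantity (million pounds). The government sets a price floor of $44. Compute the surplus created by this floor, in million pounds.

81

In a free market, 287 - 6p = 3p - 28 gives the equilibrium p* = 35, q* = 77.
Since 44 > 35, the floor is binding.
At p = 44: qd = 287 - 6·44 = 23 and qs = 3·44 - 28 = 104.
Surplus = qs - qd = 104 - 23 = 81.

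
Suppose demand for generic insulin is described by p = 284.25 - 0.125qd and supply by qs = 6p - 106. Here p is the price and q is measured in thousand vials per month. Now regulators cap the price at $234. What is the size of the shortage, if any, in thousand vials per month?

Rearranging demand gives qd = 2274 - 8p. Equilibrium: 2274 - 8p = 6p - 106, so 2380 = 14p and p* = 170, q* = 914.
Since 234 is above p* = 170, the ceiling does not bind and the free-market outcome prevails.
Since the control does not bind, there is no shortage.

0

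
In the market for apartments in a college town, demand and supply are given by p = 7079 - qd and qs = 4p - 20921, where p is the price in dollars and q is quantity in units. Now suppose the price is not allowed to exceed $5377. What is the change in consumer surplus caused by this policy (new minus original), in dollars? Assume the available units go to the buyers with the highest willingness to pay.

Rearranging demand gives qd = 7079 - p. Equilibrium: 7079 - p = 4p - 20921, so 28000 = 5p and p* = 5600, q* = 1479.
The ceiling of 5377 is below the equilibrium price 5600, so it binds.
At p = 5377: qd = 7079 - 5377 = 1702 and qs = 4·5377 - 20921 = 587.
Consumer surplus without the control is ½ · (7079 - 5600) · 1479 = 1093720.5.
With the ceiling, 587 units are sold at 5377 (assume they go to the highest-value buyers). The demand price at q = 587 is 6492, so CS = ½ · [(7079 - 5377) + (6492 - 5377)] · 587 = 826789.5.
Change in consumer surplus = 826789.5 - 1093720.5 = -266931.

-266931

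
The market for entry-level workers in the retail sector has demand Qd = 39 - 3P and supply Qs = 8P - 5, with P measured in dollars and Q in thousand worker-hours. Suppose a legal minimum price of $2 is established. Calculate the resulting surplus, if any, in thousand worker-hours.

Setting quantity demanded equal to quantity supplied, 39 - 3P = 8P - 5, gives P* = 4 and Q* = 27.
Since 2 is below P* = 4, the floor does not bind and the free-market outcome prevails.
Since the control does not bind, there is no surplus.

0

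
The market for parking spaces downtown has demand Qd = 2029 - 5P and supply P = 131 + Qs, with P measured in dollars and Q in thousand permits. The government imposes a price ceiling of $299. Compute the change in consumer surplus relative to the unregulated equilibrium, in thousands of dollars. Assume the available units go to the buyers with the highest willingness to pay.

Rearranging supply gives Qs = P - 131. In a free market, 2029 - 5P = P - 131 gives the equilibrium P* = 360, Q* = 229.
Since 299 < 360, the ceiling is binding.
At P = 299: Qd = 2029 - 5·299 = 534 and Qs = 299 - 131 = 168.
Consumer surplus without the control is ½ · (405.8 - 360) · 229 = 5244.1.
With the ceiling, 168 units are sold at 299 (assume they go to the highest-value buyers). The demand price at Q = 168 is 372.2, so CS = ½ · [(405.8 - 299) + (372.2 - 299)] · 168 = 15120.
Change in consumer surplus = 15120 - 5244.1 = 9875.9.

9875.9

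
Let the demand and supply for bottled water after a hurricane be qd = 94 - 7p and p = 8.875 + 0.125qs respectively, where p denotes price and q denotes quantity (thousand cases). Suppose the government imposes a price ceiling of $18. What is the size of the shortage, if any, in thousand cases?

Rearranging supply gives qs = 8p - 71. Without the control the market clears where 94 - 7p = 8p - 71, i.e. p* = 11 and q* = 17.
Since 18 is above p* = 11, the ceiling does not bind and the free-market outcome prevails.
Since the control does not bind, there is no shortage.

0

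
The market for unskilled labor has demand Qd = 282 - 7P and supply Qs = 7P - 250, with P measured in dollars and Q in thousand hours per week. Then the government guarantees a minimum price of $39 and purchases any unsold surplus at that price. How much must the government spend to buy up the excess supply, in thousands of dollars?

Setting quantity demanded equal to quantity supplied, 282 - 7P = 7P - 250, gives P* = 38 and Q* = 16.
Because the floor (39) lies above the market-clearing price, it is binding.
At P = 39: Qd = 282 - 7·39 = 9 and Qs = 7·39 - 250 = 23.
Surplus = Qs - Qd = 14.
Government expenditure = surplus × support price = 14 × 39 = 546.

546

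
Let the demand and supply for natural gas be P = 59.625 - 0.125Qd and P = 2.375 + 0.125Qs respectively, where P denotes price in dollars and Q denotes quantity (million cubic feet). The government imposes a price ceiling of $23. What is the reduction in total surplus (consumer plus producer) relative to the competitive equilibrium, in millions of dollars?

Rearranging demand gives Qd = 477 - 8P; rearranging supply gives Qs = 8P - 19. In a free market, 477 - 8P = 8P - 19 gives the equilibrium P* = 31, Q* = 229.
The ceiling of 23 is below the equilibrium price 31, so it binds.
At P = 23: Qd = 477 - 8·23 = 293 and Qs = 8·23 - 19 = 165.
Quantity traded falls to 165. At Q = 165 the demand price is (477 - 165)/8 = 39 and the supply price is (19 + 165)/8 = 23.
Deadweight loss = ½ · (39 - 23) · (229 - 165) = ½ · 16 · 64 = 512.

512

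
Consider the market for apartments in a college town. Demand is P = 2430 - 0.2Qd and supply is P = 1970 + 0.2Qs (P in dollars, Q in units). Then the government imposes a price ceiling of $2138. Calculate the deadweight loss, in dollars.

Rearranging demand gives Qd = 12150 - 5P; rearranging supply gives Qs = 5P - 9850. Setting quantity demanded equal to quantity supplied, 12150 - 5P = 5P - 9850, gives P* = 2200 and Q* = 1150.
Since 2138 < 2200, the ceiling is binding.
At P = 2138: Qd = 12150 - 5·2138 = 1460 and Qs = 5·2138 - 9850 = 840.
Quantity traded falls to 840. At Q = 840 the demand price is (12150 - 840)/5 = 2262 and the supply price is (9850 + 840)/5 = 2138.
Deadweight loss = ½ · (2262 - 2138) · (1150 - 840) = ½ · 124 · 310 = 19220.

19220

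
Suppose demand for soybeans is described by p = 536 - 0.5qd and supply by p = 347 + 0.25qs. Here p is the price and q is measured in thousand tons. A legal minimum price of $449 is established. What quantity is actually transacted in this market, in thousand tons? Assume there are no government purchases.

174

Rearranging demand gives qd = 1072 - 2p; rearranging supply gives qs = 4p - 1388. Equilibrium: 1072 - 2p = 4p - 1388, so 2460 = 6p and p* = 410, q* = 252.
The floor of 449 is above the equilibrium price 410, so it binds.
At p = 449: qd = 1072 - 2·449 = 174 and qs = 4·449 - 1388 = 408.
The quantity actually transacted is the short side, demand: 174.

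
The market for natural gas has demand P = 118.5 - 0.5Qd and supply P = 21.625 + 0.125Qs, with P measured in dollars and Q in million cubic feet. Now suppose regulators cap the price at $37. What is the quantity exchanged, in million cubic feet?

123

Rearranging demand gives Qd = 237 - 2P; rearranging supply gives Qs = 8P - 173. Equilibrium: 237 - 2P = 8P - 173, so 410 = 10P and P* = 41, Q* = 155.
Because the ceiling (37) lies below the market-clearing price, it is binding.
At P = 37: Qd = 237 - 2·37 = 163 and Qs = 8·37 - 173 = 123.
The quantity actually transacted is the short side, supply: 123.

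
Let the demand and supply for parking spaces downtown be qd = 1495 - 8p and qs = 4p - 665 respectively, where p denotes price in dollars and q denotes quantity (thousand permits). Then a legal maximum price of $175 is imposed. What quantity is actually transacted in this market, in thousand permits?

35

Without the control the market clears where 1495 - 8p = 4p - 665, i.e. p* = 180 and q* = 55.
Because the ceiling (175) lies below the market-clearing price, it is binding.
At p = 175: qd = 1495 - 8·175 = 95 and qs = 4·175 - 665 = 35.
The quantity actually transacted is the short side, supply: 35.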